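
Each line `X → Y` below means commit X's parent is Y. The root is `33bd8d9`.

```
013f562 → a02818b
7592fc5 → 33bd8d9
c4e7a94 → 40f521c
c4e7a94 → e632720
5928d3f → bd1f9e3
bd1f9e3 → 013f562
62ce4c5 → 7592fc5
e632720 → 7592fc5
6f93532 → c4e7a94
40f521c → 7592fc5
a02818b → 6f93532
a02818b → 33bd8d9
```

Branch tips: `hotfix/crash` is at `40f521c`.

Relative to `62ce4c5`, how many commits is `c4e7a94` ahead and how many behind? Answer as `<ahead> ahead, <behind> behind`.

3 ahead, 1 behind

Reachable from c4e7a94: {33bd8d9, 40f521c, 7592fc5, c4e7a94, e632720}.
Reachable from 62ce4c5: {33bd8d9, 62ce4c5, 7592fc5}.
Only in c4e7a94's history (ahead): {40f521c, c4e7a94, e632720} — 3.
Only in 62ce4c5's history (behind): {62ce4c5} — 1.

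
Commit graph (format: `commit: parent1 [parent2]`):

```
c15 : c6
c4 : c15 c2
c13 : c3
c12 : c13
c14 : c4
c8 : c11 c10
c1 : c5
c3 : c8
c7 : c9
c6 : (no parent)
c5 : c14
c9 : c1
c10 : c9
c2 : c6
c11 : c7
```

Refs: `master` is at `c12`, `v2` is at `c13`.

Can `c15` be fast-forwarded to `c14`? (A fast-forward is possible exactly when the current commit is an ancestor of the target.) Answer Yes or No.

Yes

A fast-forward from c15 to c14 is possible iff c15 is an ancestor of c14.
Ancestors of c14: {c14, c15, c2, c4, c6}.
c15 is among them, so fast-forward is possible.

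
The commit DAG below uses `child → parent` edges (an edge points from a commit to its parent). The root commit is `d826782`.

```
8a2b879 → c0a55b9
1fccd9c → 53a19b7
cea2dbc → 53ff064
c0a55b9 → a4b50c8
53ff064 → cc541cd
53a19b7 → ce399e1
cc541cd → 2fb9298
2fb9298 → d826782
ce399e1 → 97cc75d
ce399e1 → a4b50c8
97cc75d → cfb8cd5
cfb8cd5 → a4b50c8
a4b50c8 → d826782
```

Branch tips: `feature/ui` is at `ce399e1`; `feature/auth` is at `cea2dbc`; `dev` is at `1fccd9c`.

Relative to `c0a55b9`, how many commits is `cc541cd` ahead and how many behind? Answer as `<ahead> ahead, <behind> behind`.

Reachable from cc541cd: {2fb9298, cc541cd, d826782}.
Reachable from c0a55b9: {a4b50c8, c0a55b9, d826782}.
Only in cc541cd's history (ahead): {2fb9298, cc541cd} — 2.
Only in c0a55b9's history (behind): {a4b50c8, c0a55b9} — 2.

2 ahead, 2 behind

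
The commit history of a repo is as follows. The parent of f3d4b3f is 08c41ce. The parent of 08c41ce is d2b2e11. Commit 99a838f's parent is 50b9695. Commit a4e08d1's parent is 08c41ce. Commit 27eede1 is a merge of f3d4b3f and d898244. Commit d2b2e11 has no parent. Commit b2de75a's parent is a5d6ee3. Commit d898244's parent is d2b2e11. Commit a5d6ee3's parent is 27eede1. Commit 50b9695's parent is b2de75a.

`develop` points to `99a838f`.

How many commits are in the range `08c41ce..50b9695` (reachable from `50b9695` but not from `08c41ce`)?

Reachable from 50b9695: {08c41ce, 27eede1, 50b9695, a5d6ee3, b2de75a, d2b2e11, d898244, f3d4b3f}.
Reachable from 08c41ce: {08c41ce, d2b2e11}.
In 50b9695's history but not 08c41ce's: {27eede1, 50b9695, a5d6ee3, b2de75a, d898244, f3d4b3f} — 6 commits.

6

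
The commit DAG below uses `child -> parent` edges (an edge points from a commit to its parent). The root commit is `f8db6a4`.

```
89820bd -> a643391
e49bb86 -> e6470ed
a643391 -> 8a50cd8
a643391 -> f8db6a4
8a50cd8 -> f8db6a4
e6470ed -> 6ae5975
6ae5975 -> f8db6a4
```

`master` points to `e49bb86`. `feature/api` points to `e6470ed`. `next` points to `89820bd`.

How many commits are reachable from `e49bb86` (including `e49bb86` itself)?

Walking parent pointers from e49bb86: reachable set = {6ae5975, e49bb86, e6470ed, f8db6a4}.
That is 4 commits.

4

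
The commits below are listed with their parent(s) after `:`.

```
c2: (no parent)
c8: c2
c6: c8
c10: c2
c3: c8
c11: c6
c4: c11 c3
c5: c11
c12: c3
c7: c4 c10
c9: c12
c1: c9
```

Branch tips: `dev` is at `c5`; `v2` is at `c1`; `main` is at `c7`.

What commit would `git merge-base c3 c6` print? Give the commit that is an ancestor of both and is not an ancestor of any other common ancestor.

c8

Ancestors of c3: {c2, c3, c8}.
Ancestors of c6: {c2, c6, c8}.
Common ancestors: {c2, c8}.
Among these, c8 is not an ancestor of any other common ancestor — it is the merge base.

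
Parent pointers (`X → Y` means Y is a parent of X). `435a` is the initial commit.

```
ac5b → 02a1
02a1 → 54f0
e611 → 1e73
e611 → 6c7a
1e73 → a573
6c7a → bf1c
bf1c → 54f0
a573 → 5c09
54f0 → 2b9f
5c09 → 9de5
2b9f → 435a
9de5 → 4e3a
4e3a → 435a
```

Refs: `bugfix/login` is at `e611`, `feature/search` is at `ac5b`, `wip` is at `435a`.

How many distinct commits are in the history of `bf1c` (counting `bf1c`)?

Walking parent pointers from bf1c: reachable set = {2b9f, 435a, 54f0, bf1c}.
That is 4 commits.

4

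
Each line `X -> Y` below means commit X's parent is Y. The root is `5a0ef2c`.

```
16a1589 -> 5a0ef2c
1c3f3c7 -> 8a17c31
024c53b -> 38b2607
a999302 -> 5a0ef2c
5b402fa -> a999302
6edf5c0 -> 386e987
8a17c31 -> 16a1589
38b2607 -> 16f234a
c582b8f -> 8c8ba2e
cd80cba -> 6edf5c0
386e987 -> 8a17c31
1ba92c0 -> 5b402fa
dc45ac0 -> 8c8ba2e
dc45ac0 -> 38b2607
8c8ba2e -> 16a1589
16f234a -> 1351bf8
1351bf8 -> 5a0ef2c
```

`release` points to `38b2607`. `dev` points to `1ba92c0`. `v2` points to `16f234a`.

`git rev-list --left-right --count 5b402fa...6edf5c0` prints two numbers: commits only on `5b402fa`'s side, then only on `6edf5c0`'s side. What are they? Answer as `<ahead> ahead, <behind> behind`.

Reachable from 5b402fa: {5a0ef2c, 5b402fa, a999302}.
Reachable from 6edf5c0: {16a1589, 386e987, 5a0ef2c, 6edf5c0, 8a17c31}.
Only in 5b402fa's history (ahead): {5b402fa, a999302} — 2.
Only in 6edf5c0's history (behind): {16a1589, 386e987, 6edf5c0, 8a17c31} — 4.

2 ahead, 4 behind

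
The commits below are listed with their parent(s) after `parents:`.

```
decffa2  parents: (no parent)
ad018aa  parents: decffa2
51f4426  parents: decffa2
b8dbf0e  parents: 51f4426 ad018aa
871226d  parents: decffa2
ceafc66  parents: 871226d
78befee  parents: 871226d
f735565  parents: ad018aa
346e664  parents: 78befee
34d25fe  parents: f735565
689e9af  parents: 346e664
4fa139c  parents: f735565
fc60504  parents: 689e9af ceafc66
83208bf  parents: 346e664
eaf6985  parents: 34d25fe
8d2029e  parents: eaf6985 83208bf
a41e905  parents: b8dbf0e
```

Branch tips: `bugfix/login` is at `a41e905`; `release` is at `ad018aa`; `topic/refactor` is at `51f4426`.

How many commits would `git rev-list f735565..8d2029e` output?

Reachable from 8d2029e: {346e664, 34d25fe, 78befee, 83208bf, 871226d, 8d2029e, ad018aa, decffa2, eaf6985, f735565}.
Reachable from f735565: {ad018aa, decffa2, f735565}.
In 8d2029e's history but not f735565's: {346e664, 34d25fe, 78befee, 83208bf, 871226d, 8d2029e, eaf6985} — 7 commits.

7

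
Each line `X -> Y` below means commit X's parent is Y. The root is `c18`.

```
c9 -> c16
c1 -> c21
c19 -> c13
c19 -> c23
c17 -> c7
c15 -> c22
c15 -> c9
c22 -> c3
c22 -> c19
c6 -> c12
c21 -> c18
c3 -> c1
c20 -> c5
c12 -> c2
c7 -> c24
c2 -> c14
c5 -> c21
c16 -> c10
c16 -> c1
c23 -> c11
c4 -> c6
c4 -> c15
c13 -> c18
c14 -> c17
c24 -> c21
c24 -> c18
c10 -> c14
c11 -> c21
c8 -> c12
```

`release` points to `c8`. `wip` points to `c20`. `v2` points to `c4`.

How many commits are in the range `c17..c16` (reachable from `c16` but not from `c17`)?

4

Reachable from c16: {c1, c10, c14, c16, c17, c18, c21, c24, c7}.
Reachable from c17: {c17, c18, c21, c24, c7}.
In c16's history but not c17's: {c1, c10, c14, c16} — 4 commits.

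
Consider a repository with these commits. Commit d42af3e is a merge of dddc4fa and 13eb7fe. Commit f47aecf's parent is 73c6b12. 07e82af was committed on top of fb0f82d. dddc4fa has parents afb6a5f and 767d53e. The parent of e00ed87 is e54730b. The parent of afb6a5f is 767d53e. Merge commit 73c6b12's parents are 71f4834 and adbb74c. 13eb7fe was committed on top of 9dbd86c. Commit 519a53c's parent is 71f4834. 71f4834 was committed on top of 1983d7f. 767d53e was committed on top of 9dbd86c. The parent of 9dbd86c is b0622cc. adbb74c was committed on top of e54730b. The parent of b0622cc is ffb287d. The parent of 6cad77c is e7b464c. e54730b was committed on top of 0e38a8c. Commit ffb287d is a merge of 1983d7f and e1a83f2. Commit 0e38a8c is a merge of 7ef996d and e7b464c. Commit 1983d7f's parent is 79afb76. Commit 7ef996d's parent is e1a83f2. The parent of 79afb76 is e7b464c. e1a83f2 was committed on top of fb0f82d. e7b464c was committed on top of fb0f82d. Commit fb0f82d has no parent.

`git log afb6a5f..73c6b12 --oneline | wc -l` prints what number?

Reachable from 73c6b12: {0e38a8c, 1983d7f, 71f4834, 73c6b12, 79afb76, 7ef996d, adbb74c, e1a83f2, e54730b, e7b464c, fb0f82d}.
Reachable from afb6a5f: {1983d7f, 767d53e, 79afb76, 9dbd86c, afb6a5f, b0622cc, e1a83f2, e7b464c, fb0f82d, ffb287d}.
In 73c6b12's history but not afb6a5f's: {0e38a8c, 71f4834, 73c6b12, 7ef996d, adbb74c, e54730b} — 6 commits.

6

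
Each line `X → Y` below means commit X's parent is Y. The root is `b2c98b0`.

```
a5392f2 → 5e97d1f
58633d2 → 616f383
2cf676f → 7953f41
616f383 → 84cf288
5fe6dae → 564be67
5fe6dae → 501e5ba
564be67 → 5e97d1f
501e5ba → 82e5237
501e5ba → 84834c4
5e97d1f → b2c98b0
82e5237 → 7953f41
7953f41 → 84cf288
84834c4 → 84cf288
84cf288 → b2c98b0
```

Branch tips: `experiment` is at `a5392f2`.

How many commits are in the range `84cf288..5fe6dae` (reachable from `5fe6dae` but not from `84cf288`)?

7

Reachable from 5fe6dae: {501e5ba, 564be67, 5e97d1f, 5fe6dae, 7953f41, 82e5237, 84834c4, 84cf288, b2c98b0}.
Reachable from 84cf288: {84cf288, b2c98b0}.
In 5fe6dae's history but not 84cf288's: {501e5ba, 564be67, 5e97d1f, 5fe6dae, 7953f41, 82e5237, 84834c4} — 7 commits.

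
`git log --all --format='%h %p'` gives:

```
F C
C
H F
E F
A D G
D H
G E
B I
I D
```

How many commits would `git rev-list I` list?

5

Walking parent pointers from I: reachable set = {C, D, F, H, I}.
That is 5 commits.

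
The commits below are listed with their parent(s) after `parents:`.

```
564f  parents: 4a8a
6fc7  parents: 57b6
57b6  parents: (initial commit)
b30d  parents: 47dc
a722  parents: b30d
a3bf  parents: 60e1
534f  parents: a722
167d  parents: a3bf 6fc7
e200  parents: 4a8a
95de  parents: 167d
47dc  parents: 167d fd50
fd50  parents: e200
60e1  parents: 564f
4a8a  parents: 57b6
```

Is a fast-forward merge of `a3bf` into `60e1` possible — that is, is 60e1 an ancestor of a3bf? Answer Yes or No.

Yes

A fast-forward from 60e1 to a3bf is possible iff 60e1 is an ancestor of a3bf.
Ancestors of a3bf: {4a8a, 564f, 57b6, 60e1, a3bf}.
60e1 is among them, so fast-forward is possible.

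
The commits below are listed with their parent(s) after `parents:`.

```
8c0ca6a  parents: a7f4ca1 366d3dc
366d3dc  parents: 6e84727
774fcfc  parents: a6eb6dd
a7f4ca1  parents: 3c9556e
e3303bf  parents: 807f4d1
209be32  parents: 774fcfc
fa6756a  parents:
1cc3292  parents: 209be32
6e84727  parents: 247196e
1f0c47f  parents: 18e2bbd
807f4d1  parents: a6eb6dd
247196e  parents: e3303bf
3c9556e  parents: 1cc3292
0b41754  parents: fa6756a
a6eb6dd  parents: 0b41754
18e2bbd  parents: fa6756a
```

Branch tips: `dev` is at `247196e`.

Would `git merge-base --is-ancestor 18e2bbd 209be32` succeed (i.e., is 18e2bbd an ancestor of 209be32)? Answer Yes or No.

Ancestors of 209be32: {0b41754, 209be32, 774fcfc, a6eb6dd, fa6756a}.
18e2bbd is not in that set, so it is not an ancestor of 209be32.

No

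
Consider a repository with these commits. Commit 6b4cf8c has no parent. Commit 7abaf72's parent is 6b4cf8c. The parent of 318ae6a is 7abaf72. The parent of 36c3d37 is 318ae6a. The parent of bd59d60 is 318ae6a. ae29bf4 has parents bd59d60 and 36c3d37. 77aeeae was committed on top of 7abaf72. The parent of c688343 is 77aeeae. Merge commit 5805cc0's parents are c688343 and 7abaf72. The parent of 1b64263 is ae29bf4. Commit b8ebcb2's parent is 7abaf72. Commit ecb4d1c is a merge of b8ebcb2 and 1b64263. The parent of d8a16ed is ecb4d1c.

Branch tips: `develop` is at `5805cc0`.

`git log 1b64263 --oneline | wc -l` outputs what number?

Walking parent pointers from 1b64263: reachable set = {1b64263, 318ae6a, 36c3d37, 6b4cf8c, 7abaf72, ae29bf4, bd59d60}.
That is 7 commits.

7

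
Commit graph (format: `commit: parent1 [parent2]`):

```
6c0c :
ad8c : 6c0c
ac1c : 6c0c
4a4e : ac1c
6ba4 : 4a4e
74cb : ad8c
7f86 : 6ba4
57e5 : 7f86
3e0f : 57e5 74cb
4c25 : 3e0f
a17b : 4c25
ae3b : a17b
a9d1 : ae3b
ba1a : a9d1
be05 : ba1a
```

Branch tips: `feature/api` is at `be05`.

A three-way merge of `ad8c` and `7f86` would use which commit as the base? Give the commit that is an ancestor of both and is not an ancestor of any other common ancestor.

Ancestors of ad8c: {6c0c, ad8c}.
Ancestors of 7f86: {4a4e, 6ba4, 6c0c, 7f86, ac1c}.
Common ancestors: {6c0c}.
The only common ancestor is 6c0c, so it is the merge base.

6c0c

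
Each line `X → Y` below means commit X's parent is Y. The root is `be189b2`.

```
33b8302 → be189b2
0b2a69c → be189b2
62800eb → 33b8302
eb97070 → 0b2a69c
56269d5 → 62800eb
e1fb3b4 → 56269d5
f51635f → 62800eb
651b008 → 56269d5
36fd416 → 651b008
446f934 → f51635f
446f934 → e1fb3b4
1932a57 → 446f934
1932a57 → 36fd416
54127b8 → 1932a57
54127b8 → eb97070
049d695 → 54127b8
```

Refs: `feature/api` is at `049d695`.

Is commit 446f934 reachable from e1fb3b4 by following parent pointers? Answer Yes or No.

Ancestors of e1fb3b4: {33b8302, 56269d5, 62800eb, be189b2, e1fb3b4}.
446f934 is not in that set, so it is not an ancestor of e1fb3b4.

No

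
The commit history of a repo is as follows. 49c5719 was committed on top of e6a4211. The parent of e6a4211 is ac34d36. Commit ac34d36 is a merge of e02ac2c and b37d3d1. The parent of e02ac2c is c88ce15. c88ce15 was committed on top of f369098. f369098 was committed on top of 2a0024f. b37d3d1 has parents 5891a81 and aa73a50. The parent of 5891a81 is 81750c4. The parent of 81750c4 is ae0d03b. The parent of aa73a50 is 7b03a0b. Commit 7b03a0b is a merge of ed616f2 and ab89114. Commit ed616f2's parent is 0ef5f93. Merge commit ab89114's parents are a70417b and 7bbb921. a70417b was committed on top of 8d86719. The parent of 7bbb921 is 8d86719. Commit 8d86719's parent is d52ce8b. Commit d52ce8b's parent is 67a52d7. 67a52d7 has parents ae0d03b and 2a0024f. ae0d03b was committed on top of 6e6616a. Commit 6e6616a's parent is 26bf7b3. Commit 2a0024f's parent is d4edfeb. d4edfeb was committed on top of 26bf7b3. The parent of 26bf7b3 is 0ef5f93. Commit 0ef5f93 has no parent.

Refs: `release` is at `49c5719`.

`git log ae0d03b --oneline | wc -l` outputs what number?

Walking parent pointers from ae0d03b: reachable set = {0ef5f93, 26bf7b3, 6e6616a, ae0d03b}.
That is 4 commits.

4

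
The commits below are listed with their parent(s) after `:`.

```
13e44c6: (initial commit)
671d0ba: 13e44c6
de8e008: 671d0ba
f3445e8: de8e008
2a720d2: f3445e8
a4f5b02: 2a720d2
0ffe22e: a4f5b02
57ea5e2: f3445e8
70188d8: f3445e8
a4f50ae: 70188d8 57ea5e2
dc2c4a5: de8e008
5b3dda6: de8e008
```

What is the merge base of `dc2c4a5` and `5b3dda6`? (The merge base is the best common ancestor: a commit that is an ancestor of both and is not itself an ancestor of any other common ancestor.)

de8e008

Ancestors of dc2c4a5: {13e44c6, 671d0ba, dc2c4a5, de8e008}.
Ancestors of 5b3dda6: {13e44c6, 5b3dda6, 671d0ba, de8e008}.
Common ancestors: {13e44c6, 671d0ba, de8e008}.
Among these, de8e008 is not an ancestor of any other common ancestor — it is the merge base.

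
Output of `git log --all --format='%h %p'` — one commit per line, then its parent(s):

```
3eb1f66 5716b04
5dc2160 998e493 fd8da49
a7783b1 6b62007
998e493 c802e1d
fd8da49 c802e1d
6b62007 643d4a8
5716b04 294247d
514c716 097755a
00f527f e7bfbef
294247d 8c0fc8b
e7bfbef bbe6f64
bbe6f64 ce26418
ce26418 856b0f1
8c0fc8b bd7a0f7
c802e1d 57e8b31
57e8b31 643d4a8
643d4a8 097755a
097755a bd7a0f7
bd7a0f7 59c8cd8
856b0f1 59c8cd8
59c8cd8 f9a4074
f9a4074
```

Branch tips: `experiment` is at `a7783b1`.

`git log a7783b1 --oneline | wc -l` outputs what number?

7

Walking parent pointers from a7783b1: reachable set = {097755a, 59c8cd8, 643d4a8, 6b62007, a7783b1, bd7a0f7, f9a4074}.
That is 7 commits.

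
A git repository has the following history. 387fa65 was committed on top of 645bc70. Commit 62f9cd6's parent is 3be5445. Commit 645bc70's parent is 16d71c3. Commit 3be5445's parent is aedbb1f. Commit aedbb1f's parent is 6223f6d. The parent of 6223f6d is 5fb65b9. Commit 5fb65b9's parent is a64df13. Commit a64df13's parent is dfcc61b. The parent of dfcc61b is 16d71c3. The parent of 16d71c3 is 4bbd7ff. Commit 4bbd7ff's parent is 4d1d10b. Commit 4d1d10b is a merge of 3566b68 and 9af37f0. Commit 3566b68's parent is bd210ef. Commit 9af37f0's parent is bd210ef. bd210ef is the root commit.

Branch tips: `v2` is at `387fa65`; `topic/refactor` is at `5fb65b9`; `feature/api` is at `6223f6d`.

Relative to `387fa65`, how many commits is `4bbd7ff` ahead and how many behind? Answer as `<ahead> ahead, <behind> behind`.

Reachable from 4bbd7ff: {3566b68, 4bbd7ff, 4d1d10b, 9af37f0, bd210ef}.
Reachable from 387fa65: {16d71c3, 3566b68, 387fa65, 4bbd7ff, 4d1d10b, 645bc70, 9af37f0, bd210ef}.
Only in 4bbd7ff's history (ahead): {} — 0.
Only in 387fa65's history (behind): {16d71c3, 387fa65, 645bc70} — 3.

0 ahead, 3 behind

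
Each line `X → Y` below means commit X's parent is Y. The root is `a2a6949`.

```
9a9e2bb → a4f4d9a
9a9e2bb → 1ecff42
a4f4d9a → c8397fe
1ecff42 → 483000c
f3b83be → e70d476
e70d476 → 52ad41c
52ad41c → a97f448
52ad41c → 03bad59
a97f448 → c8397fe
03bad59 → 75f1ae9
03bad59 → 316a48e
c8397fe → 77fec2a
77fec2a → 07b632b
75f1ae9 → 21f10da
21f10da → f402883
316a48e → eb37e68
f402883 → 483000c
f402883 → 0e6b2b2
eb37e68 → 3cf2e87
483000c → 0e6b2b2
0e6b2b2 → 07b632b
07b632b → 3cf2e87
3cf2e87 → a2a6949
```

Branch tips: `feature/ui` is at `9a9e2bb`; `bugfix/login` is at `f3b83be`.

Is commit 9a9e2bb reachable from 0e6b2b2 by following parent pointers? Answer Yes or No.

Ancestors of 0e6b2b2: {07b632b, 0e6b2b2, 3cf2e87, a2a6949}.
9a9e2bb is not in that set, so it is not an ancestor of 0e6b2b2.

No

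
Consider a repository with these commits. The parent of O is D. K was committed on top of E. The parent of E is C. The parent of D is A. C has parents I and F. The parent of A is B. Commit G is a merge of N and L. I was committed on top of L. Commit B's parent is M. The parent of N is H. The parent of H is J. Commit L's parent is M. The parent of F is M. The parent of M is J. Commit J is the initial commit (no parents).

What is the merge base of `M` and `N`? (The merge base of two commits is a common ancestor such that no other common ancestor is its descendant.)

J

Ancestors of M: {J, M}.
Ancestors of N: {H, J, N}.
Common ancestors: {J}.
The only common ancestor is J, so it is the merge base.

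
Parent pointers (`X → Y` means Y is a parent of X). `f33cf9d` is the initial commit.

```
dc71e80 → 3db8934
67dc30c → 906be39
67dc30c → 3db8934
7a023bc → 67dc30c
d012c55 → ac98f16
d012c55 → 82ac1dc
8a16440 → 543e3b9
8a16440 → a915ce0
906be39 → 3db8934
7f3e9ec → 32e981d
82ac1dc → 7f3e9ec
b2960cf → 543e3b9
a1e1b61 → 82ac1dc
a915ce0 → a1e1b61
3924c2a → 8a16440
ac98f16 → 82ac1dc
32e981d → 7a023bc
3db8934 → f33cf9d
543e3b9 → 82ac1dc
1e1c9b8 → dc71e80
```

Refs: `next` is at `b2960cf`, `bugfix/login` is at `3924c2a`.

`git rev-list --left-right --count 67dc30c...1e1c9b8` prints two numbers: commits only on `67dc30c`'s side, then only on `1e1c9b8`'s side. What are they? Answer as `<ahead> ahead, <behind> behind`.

2 ahead, 2 behind

Reachable from 67dc30c: {3db8934, 67dc30c, 906be39, f33cf9d}.
Reachable from 1e1c9b8: {1e1c9b8, 3db8934, dc71e80, f33cf9d}.
Only in 67dc30c's history (ahead): {67dc30c, 906be39} — 2.
Only in 1e1c9b8's history (behind): {1e1c9b8, dc71e80} — 2.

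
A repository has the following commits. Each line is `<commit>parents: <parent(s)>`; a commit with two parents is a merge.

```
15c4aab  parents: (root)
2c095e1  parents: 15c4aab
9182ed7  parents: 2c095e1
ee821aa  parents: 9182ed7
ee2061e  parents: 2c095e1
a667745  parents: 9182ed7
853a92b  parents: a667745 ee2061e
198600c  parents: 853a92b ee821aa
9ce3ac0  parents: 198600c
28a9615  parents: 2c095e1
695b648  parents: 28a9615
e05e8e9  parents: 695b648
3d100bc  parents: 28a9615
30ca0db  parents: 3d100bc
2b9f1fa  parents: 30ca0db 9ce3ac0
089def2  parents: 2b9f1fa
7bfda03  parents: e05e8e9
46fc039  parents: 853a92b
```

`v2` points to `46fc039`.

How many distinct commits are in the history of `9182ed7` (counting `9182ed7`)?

3

Walking parent pointers from 9182ed7: reachable set = {15c4aab, 2c095e1, 9182ed7}.
That is 3 commits.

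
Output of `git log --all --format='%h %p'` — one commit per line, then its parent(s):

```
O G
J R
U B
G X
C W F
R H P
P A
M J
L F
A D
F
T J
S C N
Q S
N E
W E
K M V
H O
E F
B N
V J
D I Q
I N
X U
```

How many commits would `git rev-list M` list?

Walking parent pointers from M: reachable set = {A, B, C, D, E, F, G, H, I, J, M, N, O, P, Q, R, S, U, W, X}.
That is 20 commits.

20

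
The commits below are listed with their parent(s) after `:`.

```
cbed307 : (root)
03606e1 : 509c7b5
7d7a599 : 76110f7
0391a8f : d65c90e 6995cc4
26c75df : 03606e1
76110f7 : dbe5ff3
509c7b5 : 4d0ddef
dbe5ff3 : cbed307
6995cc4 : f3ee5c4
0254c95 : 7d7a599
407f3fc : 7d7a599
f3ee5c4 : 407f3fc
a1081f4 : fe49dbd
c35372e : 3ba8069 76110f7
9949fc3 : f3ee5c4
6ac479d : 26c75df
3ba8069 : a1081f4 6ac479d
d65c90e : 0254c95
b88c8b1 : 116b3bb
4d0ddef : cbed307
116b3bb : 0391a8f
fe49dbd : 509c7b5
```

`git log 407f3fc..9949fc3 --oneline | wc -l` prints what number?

Reachable from 9949fc3: {407f3fc, 76110f7, 7d7a599, 9949fc3, cbed307, dbe5ff3, f3ee5c4}.
Reachable from 407f3fc: {407f3fc, 76110f7, 7d7a599, cbed307, dbe5ff3}.
In 9949fc3's history but not 407f3fc's: {9949fc3, f3ee5c4} — 2 commits.

2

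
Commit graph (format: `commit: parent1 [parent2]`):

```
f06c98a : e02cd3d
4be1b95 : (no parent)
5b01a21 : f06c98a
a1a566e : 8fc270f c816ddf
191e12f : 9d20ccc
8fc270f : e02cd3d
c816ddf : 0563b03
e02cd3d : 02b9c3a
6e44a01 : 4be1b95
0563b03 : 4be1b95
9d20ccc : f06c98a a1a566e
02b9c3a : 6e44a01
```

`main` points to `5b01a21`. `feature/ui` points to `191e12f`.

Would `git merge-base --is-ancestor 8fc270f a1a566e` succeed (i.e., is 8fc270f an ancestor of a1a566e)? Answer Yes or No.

Ancestors of a1a566e (commits reachable by following parents): {02b9c3a, 0563b03, 4be1b95, 6e44a01, 8fc270f, a1a566e, c816ddf, e02cd3d}.
8fc270f is in that set, so it is an ancestor of a1a566e.

Yes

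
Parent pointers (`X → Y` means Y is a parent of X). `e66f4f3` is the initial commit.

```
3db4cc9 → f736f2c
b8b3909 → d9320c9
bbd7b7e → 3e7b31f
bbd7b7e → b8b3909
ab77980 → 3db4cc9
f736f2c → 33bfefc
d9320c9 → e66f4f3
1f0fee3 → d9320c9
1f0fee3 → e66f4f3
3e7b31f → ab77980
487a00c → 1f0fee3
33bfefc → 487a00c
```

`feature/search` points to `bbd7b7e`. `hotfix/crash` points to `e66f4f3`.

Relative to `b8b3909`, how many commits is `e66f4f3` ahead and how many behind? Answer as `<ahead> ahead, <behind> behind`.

0 ahead, 2 behind

Reachable from e66f4f3: {e66f4f3}.
Reachable from b8b3909: {b8b3909, d9320c9, e66f4f3}.
Only in e66f4f3's history (ahead): {} — 0.
Only in b8b3909's history (behind): {b8b3909, d9320c9} — 2.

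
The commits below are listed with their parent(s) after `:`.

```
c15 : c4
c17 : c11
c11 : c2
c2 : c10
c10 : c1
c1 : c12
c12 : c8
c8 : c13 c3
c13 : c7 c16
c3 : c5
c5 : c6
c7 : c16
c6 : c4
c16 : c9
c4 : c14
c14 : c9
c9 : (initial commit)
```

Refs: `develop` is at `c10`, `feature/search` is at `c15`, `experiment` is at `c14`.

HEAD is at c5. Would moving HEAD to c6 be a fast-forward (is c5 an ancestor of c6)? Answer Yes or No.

No

A fast-forward from c5 to c6 is possible iff c5 is an ancestor of c6.
Ancestors of c6: {c14, c4, c6, c9}.
c5 is not among them, so fast-forward is not possible.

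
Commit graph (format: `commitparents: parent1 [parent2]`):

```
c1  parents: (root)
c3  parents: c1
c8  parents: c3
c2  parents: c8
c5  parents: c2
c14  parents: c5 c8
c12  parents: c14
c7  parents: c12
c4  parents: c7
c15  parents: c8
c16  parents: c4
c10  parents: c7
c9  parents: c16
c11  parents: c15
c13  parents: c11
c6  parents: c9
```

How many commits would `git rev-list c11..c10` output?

Reachable from c10: {c1, c10, c12, c14, c2, c3, c5, c7, c8}.
Reachable from c11: {c1, c11, c15, c3, c8}.
In c10's history but not c11's: {c10, c12, c14, c2, c5, c7} — 6 commits.

6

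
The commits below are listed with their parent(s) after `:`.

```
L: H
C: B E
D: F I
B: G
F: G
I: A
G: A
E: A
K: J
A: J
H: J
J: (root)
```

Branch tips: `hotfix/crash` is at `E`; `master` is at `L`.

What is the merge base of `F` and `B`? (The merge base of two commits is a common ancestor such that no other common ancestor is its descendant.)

G

Ancestors of F: {A, F, G, J}.
Ancestors of B: {A, B, G, J}.
Common ancestors: {A, G, J}.
Among these, G is not an ancestor of any other common ancestor — it is the merge base.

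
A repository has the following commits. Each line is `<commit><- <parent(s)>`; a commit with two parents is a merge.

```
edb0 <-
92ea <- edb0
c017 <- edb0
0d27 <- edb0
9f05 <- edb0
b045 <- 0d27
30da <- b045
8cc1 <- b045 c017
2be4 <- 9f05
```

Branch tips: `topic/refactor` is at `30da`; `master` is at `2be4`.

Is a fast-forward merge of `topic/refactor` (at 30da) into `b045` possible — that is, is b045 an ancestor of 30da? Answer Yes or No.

Yes

A fast-forward from b045 to 30da is possible iff b045 is an ancestor of 30da.
Ancestors of 30da: {0d27, 30da, b045, edb0}.
b045 is among them, so fast-forward is possible.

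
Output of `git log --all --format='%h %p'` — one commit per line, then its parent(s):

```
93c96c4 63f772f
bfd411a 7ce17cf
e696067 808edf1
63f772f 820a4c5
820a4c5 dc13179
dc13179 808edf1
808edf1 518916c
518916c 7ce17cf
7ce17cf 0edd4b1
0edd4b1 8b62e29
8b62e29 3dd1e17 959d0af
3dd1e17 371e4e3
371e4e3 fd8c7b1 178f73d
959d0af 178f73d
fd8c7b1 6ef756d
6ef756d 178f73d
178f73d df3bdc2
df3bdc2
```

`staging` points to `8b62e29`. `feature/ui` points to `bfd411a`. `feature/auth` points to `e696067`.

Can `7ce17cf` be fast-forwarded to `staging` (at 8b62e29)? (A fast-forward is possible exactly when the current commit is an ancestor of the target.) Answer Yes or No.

No

A fast-forward from 7ce17cf to 8b62e29 is possible iff 7ce17cf is an ancestor of 8b62e29.
Ancestors of 8b62e29: {178f73d, 371e4e3, 3dd1e17, 6ef756d, 8b62e29, 959d0af, df3bdc2, fd8c7b1}.
7ce17cf is not among them, so fast-forward is not possible.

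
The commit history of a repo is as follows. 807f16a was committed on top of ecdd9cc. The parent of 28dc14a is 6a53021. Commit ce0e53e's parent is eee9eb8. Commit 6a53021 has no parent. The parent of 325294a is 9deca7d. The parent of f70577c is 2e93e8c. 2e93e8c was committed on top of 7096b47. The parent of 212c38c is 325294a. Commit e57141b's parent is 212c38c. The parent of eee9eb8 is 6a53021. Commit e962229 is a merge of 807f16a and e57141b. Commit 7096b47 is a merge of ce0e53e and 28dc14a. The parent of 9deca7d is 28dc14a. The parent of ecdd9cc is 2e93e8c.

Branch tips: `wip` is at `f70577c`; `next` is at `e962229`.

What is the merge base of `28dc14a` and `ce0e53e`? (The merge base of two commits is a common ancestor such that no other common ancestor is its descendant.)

Ancestors of 28dc14a: {28dc14a, 6a53021}.
Ancestors of ce0e53e: {6a53021, ce0e53e, eee9eb8}.
Common ancestors: {6a53021}.
The only common ancestor is 6a53021, so it is the merge base.

6a53021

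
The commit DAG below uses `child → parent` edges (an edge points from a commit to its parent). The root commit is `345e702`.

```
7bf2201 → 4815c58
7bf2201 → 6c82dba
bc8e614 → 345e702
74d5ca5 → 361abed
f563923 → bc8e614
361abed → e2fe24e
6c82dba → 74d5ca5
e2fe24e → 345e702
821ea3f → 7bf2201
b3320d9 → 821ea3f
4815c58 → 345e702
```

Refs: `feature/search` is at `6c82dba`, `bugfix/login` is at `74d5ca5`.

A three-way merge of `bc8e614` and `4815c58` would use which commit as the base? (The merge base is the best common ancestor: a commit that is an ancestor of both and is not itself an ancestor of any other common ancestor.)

Ancestors of bc8e614: {345e702, bc8e614}.
Ancestors of 4815c58: {345e702, 4815c58}.
Common ancestors: {345e702}.
The only common ancestor is 345e702, so it is the merge base.

345e702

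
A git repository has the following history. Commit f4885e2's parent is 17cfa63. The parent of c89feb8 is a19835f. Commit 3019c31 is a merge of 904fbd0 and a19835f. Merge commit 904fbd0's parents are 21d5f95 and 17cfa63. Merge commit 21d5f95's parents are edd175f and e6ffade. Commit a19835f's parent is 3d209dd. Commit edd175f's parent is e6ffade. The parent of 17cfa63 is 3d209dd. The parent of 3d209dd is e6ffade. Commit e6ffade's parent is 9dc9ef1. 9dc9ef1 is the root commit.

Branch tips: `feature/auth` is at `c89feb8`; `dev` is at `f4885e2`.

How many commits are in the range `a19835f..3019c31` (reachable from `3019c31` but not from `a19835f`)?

5

Reachable from 3019c31: {17cfa63, 21d5f95, 3019c31, 3d209dd, 904fbd0, 9dc9ef1, a19835f, e6ffade, edd175f}.
Reachable from a19835f: {3d209dd, 9dc9ef1, a19835f, e6ffade}.
In 3019c31's history but not a19835f's: {17cfa63, 21d5f95, 3019c31, 904fbd0, edd175f} — 5 commits.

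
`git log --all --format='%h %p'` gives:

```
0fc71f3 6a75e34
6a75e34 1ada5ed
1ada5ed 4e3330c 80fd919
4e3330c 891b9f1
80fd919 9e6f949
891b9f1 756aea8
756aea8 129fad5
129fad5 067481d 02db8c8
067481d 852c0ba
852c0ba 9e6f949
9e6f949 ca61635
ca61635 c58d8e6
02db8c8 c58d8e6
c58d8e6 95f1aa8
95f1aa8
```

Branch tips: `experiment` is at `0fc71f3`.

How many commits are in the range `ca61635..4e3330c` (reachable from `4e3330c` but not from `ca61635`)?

Reachable from 4e3330c: {02db8c8, 067481d, 129fad5, 4e3330c, 756aea8, 852c0ba, 891b9f1, 95f1aa8, 9e6f949, c58d8e6, ca61635}.
Reachable from ca61635: {95f1aa8, c58d8e6, ca61635}.
In 4e3330c's history but not ca61635's: {02db8c8, 067481d, 129fad5, 4e3330c, 756aea8, 852c0ba, 891b9f1, 9e6f949} — 8 commits.

8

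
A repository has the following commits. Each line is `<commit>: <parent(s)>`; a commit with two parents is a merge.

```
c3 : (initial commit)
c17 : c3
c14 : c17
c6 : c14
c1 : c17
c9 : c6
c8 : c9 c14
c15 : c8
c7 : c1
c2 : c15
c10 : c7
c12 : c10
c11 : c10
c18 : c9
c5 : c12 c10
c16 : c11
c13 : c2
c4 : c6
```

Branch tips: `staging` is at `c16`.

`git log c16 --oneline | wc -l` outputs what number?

7

Walking parent pointers from c16: reachable set = {c1, c10, c11, c16, c17, c3, c7}.
That is 7 commits.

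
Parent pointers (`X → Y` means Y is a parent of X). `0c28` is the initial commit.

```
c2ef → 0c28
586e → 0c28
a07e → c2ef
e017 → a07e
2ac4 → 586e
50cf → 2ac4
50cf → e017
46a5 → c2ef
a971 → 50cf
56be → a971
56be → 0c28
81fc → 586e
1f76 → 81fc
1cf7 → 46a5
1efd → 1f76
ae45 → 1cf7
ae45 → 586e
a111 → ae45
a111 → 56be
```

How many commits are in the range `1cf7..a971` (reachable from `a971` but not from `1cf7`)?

6

Reachable from a971: {0c28, 2ac4, 50cf, 586e, a07e, a971, c2ef, e017}.
Reachable from 1cf7: {0c28, 1cf7, 46a5, c2ef}.
In a971's history but not 1cf7's: {2ac4, 50cf, 586e, a07e, a971, e017} — 6 commits.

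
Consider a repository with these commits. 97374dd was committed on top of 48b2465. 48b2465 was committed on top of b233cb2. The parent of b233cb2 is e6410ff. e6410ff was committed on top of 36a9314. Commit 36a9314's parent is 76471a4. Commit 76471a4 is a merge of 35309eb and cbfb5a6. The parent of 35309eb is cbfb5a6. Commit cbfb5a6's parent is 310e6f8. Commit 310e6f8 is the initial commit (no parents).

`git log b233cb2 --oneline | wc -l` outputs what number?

7

Walking parent pointers from b233cb2: reachable set = {310e6f8, 35309eb, 36a9314, 76471a4, b233cb2, cbfb5a6, e6410ff}.
That is 7 commits.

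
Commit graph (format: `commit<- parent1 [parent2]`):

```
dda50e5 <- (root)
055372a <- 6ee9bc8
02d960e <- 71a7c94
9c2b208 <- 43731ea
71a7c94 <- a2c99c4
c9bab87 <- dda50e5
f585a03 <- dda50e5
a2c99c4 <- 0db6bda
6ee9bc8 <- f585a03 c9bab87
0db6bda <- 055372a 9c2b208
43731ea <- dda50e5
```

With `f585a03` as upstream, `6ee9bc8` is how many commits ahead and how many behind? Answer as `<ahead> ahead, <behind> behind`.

2 ahead, 0 behind

Reachable from 6ee9bc8: {6ee9bc8, c9bab87, dda50e5, f585a03}.
Reachable from f585a03: {dda50e5, f585a03}.
Only in 6ee9bc8's history (ahead): {6ee9bc8, c9bab87} — 2.
Only in f585a03's history (behind): {} — 0.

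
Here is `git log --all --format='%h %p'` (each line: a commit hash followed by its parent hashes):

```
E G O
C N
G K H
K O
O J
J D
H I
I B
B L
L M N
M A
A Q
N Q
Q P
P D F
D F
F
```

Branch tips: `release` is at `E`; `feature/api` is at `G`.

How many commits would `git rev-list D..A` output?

Reachable from A: {A, D, F, P, Q}.
Reachable from D: {D, F}.
In A's history but not D's: {A, P, Q} — 3 commits.

3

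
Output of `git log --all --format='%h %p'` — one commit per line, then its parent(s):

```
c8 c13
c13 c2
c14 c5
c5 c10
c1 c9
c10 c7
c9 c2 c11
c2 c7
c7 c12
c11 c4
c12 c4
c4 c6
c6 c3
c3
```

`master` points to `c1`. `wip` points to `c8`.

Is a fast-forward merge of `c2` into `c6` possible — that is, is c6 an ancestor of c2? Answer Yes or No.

Yes

A fast-forward from c6 to c2 is possible iff c6 is an ancestor of c2.
Ancestors of c2: {c12, c2, c3, c4, c6, c7}.
c6 is among them, so fast-forward is possible.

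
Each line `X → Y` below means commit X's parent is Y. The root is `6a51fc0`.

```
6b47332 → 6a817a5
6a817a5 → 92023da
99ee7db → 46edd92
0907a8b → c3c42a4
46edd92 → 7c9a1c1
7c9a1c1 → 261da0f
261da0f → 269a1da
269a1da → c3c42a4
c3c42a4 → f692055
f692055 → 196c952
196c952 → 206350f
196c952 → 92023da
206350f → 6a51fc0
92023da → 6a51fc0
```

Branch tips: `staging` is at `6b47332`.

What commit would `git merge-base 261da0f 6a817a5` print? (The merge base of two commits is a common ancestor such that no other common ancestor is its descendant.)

92023da

Ancestors of 261da0f: {196c952, 206350f, 261da0f, 269a1da, 6a51fc0, 92023da, c3c42a4, f692055}.
Ancestors of 6a817a5: {6a51fc0, 6a817a5, 92023da}.
Common ancestors: {6a51fc0, 92023da}.
Among these, 92023da is not an ancestor of any other common ancestor — it is the merge base.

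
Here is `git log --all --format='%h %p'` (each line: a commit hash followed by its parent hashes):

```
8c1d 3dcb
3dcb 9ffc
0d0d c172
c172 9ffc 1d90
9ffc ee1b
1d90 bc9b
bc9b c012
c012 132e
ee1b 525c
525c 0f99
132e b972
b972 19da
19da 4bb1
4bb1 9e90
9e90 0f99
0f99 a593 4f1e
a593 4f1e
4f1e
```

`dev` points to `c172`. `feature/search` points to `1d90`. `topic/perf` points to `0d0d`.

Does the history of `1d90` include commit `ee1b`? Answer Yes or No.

No

Ancestors of 1d90: {0f99, 132e, 19da, 1d90, 4bb1, 4f1e, 9e90, a593, b972, bc9b, c012}.
ee1b is not in that set, so it is not an ancestor of 1d90.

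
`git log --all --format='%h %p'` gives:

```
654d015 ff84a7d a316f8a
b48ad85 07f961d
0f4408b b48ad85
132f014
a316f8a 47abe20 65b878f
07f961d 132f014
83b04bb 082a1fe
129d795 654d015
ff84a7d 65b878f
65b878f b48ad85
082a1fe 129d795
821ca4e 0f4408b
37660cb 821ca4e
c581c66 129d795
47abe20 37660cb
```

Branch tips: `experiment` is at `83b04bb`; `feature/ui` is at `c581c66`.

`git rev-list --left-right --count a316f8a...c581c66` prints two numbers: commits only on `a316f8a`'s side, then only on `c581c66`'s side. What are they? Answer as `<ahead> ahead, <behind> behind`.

Reachable from a316f8a: {07f961d, 0f4408b, 132f014, 37660cb, 47abe20, 65b878f, 821ca4e, a316f8a, b48ad85}.
Reachable from c581c66: {07f961d, 0f4408b, 129d795, 132f014, 37660cb, 47abe20, 654d015, 65b878f, 821ca4e, a316f8a, b48ad85, c581c66, ff84a7d}.
Only in a316f8a's history (ahead): {} — 0.
Only in c581c66's history (behind): {129d795, 654d015, c581c66, ff84a7d} — 4.

0 ahead, 4 behind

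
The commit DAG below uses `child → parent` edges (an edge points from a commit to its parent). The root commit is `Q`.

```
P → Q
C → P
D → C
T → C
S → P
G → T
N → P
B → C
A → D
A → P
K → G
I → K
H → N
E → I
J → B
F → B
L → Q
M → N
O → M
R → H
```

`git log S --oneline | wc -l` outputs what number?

Walking parent pointers from S: reachable set = {P, Q, S}.
That is 3 commits.

3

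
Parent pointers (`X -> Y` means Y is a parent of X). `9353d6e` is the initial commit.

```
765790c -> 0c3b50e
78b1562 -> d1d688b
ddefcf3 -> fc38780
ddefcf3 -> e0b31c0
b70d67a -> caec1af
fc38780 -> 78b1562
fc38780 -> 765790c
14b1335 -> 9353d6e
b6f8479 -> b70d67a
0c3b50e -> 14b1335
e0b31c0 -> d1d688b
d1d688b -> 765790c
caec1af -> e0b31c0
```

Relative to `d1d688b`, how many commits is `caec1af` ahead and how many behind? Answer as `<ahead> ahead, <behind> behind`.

Reachable from caec1af: {0c3b50e, 14b1335, 765790c, 9353d6e, caec1af, d1d688b, e0b31c0}.
Reachable from d1d688b: {0c3b50e, 14b1335, 765790c, 9353d6e, d1d688b}.
Only in caec1af's history (ahead): {caec1af, e0b31c0} — 2.
Only in d1d688b's history (behind): {} — 0.

2 ahead, 0 behind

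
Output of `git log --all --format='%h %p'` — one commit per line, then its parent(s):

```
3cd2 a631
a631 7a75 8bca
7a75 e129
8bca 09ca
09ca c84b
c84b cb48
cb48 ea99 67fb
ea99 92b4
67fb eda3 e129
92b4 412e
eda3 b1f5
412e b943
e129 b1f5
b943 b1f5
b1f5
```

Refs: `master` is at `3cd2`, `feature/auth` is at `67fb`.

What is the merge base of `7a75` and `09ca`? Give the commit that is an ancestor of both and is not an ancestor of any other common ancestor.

Ancestors of 7a75: {7a75, b1f5, e129}.
Ancestors of 09ca: {09ca, 412e, 67fb, 92b4, b1f5, b943, c84b, cb48, e129, ea99, eda3}.
Common ancestors: {b1f5, e129}.
Among these, e129 is not an ancestor of any other common ancestor — it is the merge base.

e129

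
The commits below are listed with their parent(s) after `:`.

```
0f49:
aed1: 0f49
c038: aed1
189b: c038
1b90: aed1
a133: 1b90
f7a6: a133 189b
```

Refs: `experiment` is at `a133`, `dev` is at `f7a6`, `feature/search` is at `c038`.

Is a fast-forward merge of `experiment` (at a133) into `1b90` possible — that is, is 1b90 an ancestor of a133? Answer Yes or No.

Yes

A fast-forward from 1b90 to a133 is possible iff 1b90 is an ancestor of a133.
Ancestors of a133: {0f49, 1b90, a133, aed1}.
1b90 is among them, so fast-forward is possible.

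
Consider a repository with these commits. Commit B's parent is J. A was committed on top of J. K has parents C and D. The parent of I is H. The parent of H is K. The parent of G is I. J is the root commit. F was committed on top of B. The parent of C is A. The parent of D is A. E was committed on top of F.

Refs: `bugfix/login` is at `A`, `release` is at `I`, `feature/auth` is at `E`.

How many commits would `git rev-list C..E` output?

Reachable from E: {B, E, F, J}.
Reachable from C: {A, C, J}.
In E's history but not C's: {B, E, F} — 3 commits.

3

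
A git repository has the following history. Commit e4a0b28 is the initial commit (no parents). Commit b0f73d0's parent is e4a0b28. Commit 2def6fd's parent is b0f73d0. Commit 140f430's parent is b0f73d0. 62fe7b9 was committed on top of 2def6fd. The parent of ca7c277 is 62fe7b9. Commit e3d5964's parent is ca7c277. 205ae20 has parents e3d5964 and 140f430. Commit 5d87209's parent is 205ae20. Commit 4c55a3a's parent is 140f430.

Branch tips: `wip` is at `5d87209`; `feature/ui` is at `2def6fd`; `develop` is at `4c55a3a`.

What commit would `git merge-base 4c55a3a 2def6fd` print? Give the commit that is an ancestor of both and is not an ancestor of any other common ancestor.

b0f73d0

Ancestors of 4c55a3a: {140f430, 4c55a3a, b0f73d0, e4a0b28}.
Ancestors of 2def6fd: {2def6fd, b0f73d0, e4a0b28}.
Common ancestors: {b0f73d0, e4a0b28}.
Among these, b0f73d0 is not an ancestor of any other common ancestor — it is the merge base.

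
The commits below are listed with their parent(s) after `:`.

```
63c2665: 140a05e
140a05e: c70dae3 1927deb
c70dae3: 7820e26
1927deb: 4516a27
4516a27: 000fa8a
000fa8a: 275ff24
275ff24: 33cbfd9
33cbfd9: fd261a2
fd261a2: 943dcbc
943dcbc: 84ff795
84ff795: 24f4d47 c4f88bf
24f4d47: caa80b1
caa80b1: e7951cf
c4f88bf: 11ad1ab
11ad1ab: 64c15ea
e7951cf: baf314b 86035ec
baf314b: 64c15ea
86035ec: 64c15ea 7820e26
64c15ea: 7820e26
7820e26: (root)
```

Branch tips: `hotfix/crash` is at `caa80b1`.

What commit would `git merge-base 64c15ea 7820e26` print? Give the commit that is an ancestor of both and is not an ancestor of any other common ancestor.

7820e26

Ancestors of 64c15ea: {64c15ea, 7820e26}.
Ancestors of 7820e26: {7820e26}.
Common ancestors: {7820e26}.
The only common ancestor is 7820e26, so it is the merge base.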